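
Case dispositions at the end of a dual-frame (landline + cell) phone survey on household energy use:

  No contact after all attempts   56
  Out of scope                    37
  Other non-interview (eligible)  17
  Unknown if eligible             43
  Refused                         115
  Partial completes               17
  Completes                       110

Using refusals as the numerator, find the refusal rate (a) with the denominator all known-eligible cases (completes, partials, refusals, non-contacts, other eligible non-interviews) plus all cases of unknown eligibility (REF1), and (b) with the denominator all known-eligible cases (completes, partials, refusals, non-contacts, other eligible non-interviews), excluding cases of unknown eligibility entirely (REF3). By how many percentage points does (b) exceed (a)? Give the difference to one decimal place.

4.4

Num = 115
Base = 110 + 17 + 115 + 56 + 17 + 43 = 358
REF1 = 115 / 358 = 0.3212
Base = 110 + 17 + 115 + 56 + 17 = 315
REF3 = 115 / 315 = 0.3651
Difference = 36.51 − 32.12 = 4.39 percentage points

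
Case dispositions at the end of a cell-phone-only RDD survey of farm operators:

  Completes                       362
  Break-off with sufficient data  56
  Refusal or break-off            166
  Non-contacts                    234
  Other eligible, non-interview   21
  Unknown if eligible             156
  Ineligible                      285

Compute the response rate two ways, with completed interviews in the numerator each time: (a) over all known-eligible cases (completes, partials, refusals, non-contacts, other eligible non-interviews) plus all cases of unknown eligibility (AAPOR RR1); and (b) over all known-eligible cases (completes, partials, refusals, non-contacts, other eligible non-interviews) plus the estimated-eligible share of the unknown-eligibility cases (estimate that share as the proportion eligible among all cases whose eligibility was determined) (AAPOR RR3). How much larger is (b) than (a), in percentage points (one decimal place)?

Num → 362
Base → 362 + 56 + 166 + 234 + 21 + 156 = 995
RR1 = 362 / 995 = 0.3638
Eligible (known) → 362 + 56 + 166 + 234 + 21 = 839
e = 839 / (839 + 285) = 839 / 1124 = 0.7464
e × U → 0.7464 × 156 = 116.44
Base → 839 + 116.44 = 955.44
RR3 = 362 / 955.44 = 0.3789
Difference = 37.89 − 36.38 = 1.51 percentage points

1.5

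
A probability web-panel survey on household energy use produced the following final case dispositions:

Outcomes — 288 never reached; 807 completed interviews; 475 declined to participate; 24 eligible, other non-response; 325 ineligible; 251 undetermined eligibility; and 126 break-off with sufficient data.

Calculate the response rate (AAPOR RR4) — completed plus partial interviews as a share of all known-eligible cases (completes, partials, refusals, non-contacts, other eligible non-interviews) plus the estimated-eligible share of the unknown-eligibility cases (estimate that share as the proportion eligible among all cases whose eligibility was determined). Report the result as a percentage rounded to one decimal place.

48.3%

Numerator → 807 + 126 = 933
Known eligible → 807 + 126 + 475 + 288 + 24 = 1720
e = 1720 / (1720 + 325) = 1720 / 2045 = 0.8411
Eligible share of unknowns → 0.8411 × 251 = 211.12
Base → 1720 + 211.12 = 1931.12
RR4 = 933 / 1931.12 = 0.4831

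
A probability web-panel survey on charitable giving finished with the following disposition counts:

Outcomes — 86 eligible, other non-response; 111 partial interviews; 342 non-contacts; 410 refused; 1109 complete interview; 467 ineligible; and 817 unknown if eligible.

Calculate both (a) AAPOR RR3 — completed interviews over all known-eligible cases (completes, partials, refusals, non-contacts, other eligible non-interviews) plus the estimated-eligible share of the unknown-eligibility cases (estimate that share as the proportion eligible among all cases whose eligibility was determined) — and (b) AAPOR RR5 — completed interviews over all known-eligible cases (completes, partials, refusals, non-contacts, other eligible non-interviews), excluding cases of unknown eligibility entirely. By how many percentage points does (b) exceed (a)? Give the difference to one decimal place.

13.2

Numerator = 1109
Determined eligible = 1109 + 111 + 410 + 342 + 86 = 2058
e = 2058 / (2058 + 467) = 2058 / 2525 = 0.8150
Eligible share of unknowns = 0.8150 × 817 = 665.85
Base = 2058 + 665.85 = 2723.85
RR3 = 1109 / 2723.85 = 0.4071
Base = 1109 + 111 + 410 + 342 + 86 = 2058
RR5 = 1109 / 2058 = 0.5389
Difference = 53.89 − 40.71 = 13.18 percentage points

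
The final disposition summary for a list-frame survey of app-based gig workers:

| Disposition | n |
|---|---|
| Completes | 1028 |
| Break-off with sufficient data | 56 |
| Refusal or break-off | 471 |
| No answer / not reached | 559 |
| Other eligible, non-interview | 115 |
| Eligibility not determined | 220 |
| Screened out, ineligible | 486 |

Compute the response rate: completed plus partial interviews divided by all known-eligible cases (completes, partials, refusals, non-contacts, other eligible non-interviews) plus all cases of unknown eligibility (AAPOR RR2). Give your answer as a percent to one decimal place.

44.3%

Top → 1028 + 56 = 1084
Denominator → 1028 + 56 + 471 + 559 + 115 + 220 = 2449
RR2 = 1084 / 2449 = 0.4426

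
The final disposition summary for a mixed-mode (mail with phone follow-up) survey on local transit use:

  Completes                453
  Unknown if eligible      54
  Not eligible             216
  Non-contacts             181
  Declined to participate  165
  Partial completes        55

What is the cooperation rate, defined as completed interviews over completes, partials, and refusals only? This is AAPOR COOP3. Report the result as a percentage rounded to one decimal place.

Top = 453
Denominator = 453 + 55 + 165 = 673
COOP3 = 453 / 673 = 0.6731

67.3%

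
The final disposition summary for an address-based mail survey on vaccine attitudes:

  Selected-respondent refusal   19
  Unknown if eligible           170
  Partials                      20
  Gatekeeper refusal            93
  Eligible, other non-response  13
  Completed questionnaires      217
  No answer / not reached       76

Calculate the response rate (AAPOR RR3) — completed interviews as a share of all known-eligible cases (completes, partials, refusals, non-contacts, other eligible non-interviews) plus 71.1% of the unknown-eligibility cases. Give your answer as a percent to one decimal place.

38.8%

Declined to participate = 93 + 19 = 112
Numerator → 217
Eligible (known) → 217 + 20 + 112 + 76 + 13 = 438
e × U → 0.7110 × 170 = 120.87
Base → 438 + 120.87 = 558.87
RR3 = 217 / 558.87 = 0.3883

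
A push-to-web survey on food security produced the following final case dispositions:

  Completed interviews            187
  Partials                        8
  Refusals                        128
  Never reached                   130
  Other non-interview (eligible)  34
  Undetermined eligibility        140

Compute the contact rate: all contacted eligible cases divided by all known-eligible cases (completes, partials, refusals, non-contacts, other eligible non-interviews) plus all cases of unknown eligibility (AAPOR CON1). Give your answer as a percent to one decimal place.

56.9%

Num: 187 + 8 + 128 + 34 = 357
Denom: 187 + 8 + 128 + 130 + 34 + 140 = 627
CON1 = 357 / 627 = 0.5694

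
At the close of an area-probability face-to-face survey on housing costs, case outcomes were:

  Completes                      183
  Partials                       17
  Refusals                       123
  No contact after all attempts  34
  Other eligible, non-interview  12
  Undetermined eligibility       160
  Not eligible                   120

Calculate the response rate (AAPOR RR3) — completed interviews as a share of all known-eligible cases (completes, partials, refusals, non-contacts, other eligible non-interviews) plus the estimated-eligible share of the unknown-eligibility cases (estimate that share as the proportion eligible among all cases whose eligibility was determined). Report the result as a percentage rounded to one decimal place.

Num → 183
Known eligible → 183 + 17 + 123 + 34 + 12 = 369
e = 369 / (369 + 120) = 369 / 489 = 0.7546
Eligible share of unknowns → 0.7546 × 160 = 120.74
Base → 369 + 120.74 = 489.74
RR3 = 183 / 489.74 = 0.3737

37.4%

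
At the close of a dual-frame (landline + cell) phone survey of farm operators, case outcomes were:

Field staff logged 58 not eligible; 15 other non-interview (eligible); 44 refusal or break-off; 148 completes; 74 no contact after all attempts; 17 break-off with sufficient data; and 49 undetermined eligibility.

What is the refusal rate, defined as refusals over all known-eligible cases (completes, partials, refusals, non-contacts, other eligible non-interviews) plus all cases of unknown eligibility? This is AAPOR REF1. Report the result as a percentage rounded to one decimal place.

Top: 44
Denominator: 148 + 17 + 44 + 74 + 15 + 49 = 347
REF1 = 44 / 347 = 0.1268

12.7%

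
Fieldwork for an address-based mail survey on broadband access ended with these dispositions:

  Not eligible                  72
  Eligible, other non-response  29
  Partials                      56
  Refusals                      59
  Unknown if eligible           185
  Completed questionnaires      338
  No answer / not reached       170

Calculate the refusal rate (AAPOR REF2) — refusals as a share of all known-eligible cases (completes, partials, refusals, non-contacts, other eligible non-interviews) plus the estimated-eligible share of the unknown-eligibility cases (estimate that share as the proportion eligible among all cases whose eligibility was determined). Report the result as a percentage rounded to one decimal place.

7.2%

Numerator: 59
Known eligible: 338 + 56 + 59 + 170 + 29 = 652
e = 652 / (652 + 72) = 652 / 724 = 0.9006
e × U: 0.9006 × 185 = 166.61
Denom: 652 + 166.61 = 818.61
REF2 = 59 / 818.61 = 0.0721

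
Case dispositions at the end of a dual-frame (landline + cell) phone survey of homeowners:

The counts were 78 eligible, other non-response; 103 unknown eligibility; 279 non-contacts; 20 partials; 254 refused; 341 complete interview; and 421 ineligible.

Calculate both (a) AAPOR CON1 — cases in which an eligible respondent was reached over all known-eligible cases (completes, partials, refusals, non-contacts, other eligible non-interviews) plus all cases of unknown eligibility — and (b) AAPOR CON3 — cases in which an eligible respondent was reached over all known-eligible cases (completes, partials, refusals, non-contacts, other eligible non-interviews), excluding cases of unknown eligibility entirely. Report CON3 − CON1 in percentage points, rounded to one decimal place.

6.8

Top → 341 + 20 + 254 + 78 = 693
Denom → 341 + 20 + 254 + 279 + 78 + 103 = 1075
CON1 = 693 / 1075 = 0.6447
Denom → 341 + 20 + 254 + 279 + 78 = 972
CON3 = 693 / 972 = 0.7130
Difference = 71.30 − 64.47 = 6.83 percentage points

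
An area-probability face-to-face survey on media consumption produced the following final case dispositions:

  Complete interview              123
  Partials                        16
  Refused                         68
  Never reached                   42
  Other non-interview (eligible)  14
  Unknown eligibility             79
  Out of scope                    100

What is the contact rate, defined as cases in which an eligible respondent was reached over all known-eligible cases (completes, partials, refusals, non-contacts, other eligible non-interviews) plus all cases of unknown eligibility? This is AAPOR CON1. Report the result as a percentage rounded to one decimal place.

64.6%

Top = 123 + 16 + 68 + 14 = 221
Denom = 123 + 16 + 68 + 42 + 14 + 79 = 342
CON1 = 221 / 342 = 0.6462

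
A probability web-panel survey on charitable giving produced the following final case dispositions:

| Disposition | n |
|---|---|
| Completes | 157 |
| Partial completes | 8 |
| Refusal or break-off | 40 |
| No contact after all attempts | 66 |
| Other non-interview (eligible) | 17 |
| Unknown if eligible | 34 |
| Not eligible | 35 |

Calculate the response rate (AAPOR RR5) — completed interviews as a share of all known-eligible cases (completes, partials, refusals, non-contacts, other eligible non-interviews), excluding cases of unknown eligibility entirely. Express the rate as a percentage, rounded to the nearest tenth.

Numerator → 157
Denominator → 157 + 8 + 40 + 66 + 17 = 288
RR5 = 157 / 288 = 0.5451

54.5%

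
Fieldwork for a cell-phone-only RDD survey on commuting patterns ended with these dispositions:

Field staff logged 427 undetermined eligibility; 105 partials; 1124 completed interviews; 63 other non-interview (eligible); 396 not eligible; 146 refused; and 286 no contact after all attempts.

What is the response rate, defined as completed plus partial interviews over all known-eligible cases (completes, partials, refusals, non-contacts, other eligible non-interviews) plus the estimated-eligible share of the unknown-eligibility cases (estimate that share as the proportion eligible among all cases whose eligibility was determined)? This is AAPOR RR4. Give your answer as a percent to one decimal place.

Num → 1124 + 105 = 1229
Known eligible → 1124 + 105 + 146 + 286 + 63 = 1724
e = 1724 / (1724 + 396) = 1724 / 2120 = 0.8132
Estimated eligible among unknowns → 0.8132 × 427 = 347.24
Base → 1724 + 347.24 = 2071.24
RR4 = 1229 / 2071.24 = 0.5934

59.3%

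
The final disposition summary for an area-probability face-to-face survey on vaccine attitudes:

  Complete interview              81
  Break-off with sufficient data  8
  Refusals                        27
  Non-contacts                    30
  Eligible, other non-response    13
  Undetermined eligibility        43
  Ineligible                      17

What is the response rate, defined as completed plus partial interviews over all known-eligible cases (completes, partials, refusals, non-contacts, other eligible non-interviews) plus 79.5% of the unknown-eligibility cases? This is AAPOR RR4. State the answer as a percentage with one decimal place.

Numerator = 81 + 8 = 89
Determined eligible = 81 + 8 + 27 + 30 + 13 = 159
e × U = 0.7950 × 43 = 34.19
Denominator = 159 + 34.19 = 193.19
RR4 = 89 / 193.19 = 0.4607

46.1%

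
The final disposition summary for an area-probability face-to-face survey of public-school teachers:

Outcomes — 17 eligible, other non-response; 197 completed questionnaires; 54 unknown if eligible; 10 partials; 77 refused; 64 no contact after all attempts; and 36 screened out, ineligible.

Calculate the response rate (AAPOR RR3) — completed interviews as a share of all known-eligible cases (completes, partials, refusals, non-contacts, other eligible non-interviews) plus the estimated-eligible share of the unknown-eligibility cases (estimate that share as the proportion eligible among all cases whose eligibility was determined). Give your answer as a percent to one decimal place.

Numerator → 197
Eligible (known) → 197 + 10 + 77 + 64 + 17 = 365
e = 365 / (365 + 36) = 365 / 401 = 0.9102
Eligible share of unknowns → 0.9102 × 54 = 49.15
Base → 365 + 49.15 = 414.15
RR3 = 197 / 414.15 = 0.4757

47.6%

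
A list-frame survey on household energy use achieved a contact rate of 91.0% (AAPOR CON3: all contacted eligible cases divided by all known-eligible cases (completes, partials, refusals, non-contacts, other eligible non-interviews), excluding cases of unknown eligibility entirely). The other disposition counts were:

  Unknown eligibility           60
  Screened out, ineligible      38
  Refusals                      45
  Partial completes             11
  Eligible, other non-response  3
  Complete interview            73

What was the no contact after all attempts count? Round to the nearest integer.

Top: 73 + 11 + 45 + 3 = 132
CON3 = 132 / D = 0.910
D = 132 / 0.910 = 145.1
Remaining denominator categories sum to 132
no contact after all attempts = 145.1 − 132 ≈ 13

13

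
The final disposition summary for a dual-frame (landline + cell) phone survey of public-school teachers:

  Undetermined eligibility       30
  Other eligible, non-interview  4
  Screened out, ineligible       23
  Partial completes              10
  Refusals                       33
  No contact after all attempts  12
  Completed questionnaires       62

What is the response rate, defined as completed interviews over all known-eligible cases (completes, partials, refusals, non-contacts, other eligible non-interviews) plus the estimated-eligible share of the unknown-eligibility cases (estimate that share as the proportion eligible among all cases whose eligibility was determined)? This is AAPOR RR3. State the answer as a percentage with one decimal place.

42.4%

Numerator = 62
Known eligible = 62 + 10 + 33 + 12 + 4 = 121
e = 121 / (121 + 23) = 121 / 144 = 0.8403
e × U = 0.8403 × 30 = 25.21
Denom = 121 + 25.21 = 146.21
RR3 = 62 / 146.21 = 0.4240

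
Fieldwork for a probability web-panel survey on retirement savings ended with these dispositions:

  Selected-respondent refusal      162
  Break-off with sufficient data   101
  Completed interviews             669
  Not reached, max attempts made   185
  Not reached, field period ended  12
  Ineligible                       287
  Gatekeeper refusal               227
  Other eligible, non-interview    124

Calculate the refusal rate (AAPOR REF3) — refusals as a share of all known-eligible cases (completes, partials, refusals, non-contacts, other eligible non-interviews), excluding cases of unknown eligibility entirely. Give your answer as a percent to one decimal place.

Refusal or break-off = 227 + 162 = 389
Never reached = 12 + 185 = 197
Top = 389
Base = 669 + 101 + 389 + 197 + 124 = 1480
REF3 = 389 / 1480 = 0.2628

26.3%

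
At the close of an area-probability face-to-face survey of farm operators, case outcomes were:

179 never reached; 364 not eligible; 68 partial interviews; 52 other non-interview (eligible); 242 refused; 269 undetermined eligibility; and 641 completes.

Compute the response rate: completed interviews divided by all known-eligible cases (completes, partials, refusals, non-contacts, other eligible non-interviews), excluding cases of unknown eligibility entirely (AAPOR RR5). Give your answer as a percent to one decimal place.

54.2%

Numerator → 641
Denominator → 641 + 68 + 242 + 179 + 52 = 1182
RR5 = 641 / 1182 = 0.5423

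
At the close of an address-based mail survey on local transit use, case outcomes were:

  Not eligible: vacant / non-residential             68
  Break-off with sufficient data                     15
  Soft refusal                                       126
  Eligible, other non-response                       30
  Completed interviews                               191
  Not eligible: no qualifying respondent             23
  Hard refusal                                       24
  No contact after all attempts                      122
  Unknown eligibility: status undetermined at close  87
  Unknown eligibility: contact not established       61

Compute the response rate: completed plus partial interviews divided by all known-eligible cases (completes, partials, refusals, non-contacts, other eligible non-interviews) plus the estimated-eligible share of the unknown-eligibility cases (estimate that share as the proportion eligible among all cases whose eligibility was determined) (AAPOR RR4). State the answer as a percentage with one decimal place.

Declined to participate = 24 + 126 = 150
Undetermined eligibility = 61 + 87 = 148
Not eligible = 23 + 68 = 91
Numerator = 191 + 15 = 206
Eligible (known) = 191 + 15 + 150 + 122 + 30 = 508
e = 508 / (508 + 91) = 508 / 599 = 0.8481
Estimated eligible among unknowns = 0.8481 × 148 = 125.52
Denom = 508 + 125.52 = 633.52
RR4 = 206 / 633.52 = 0.3252

32.5%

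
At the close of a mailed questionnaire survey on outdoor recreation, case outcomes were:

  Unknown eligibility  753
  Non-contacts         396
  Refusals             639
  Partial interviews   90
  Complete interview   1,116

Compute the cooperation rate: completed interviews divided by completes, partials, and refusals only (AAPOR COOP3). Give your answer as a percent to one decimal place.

60.5%

Numerator = 1116
Base = 1116 + 90 + 639 = 1845
COOP3 = 1116 / 1845 = 0.6049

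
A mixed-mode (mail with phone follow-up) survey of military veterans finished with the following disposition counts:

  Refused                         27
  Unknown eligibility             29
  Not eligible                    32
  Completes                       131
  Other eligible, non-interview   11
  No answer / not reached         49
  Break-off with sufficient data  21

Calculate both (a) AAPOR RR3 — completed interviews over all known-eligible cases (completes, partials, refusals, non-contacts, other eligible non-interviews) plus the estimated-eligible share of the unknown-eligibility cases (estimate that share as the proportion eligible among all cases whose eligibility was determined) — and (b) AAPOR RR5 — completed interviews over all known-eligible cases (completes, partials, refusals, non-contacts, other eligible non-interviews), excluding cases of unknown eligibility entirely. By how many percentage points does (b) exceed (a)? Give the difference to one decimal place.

5.3

Numerator: 131
Known eligible: 131 + 21 + 27 + 49 + 11 = 239
e = 239 / (239 + 32) = 239 / 271 = 0.8819
Estimated eligible among unknowns: 0.8819 × 29 = 25.58
Denominator: 239 + 25.58 = 264.58
RR3 = 131 / 264.58 = 0.4951
Denominator: 131 + 21 + 27 + 49 + 11 = 239
RR5 = 131 / 239 = 0.5481
Difference = 54.81 − 49.51 = 5.30 percentage points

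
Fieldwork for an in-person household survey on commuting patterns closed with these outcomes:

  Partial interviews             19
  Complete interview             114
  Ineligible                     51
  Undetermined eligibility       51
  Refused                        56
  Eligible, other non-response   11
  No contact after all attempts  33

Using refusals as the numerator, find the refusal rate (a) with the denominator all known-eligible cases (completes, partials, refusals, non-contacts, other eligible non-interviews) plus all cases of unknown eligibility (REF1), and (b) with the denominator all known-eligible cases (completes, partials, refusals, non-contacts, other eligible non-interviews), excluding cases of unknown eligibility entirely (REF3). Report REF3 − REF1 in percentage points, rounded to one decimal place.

Num → 56
Denominator → 114 + 19 + 56 + 33 + 11 + 51 = 284
REF1 = 56 / 284 = 0.1972
Denominator → 114 + 19 + 56 + 33 + 11 = 233
REF3 = 56 / 233 = 0.2403
Difference = 24.03 − 19.72 = 4.31 percentage points

4.3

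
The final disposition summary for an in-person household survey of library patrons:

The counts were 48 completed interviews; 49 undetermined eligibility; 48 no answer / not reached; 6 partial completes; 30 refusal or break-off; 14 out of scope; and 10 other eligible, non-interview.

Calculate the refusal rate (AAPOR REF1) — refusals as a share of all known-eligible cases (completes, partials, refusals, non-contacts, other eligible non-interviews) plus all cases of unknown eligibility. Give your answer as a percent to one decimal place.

Top = 30
Denominator = 48 + 6 + 30 + 48 + 10 + 49 = 191
REF1 = 30 / 191 = 0.1571

15.7%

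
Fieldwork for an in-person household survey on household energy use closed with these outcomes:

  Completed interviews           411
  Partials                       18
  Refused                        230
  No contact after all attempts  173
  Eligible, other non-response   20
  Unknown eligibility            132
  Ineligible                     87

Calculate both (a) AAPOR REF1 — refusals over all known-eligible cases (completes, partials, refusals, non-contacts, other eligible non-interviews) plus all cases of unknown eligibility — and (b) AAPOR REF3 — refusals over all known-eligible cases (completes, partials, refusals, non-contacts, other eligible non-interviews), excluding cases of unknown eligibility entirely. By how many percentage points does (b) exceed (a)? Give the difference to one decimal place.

Top: 230
Base: 411 + 18 + 230 + 173 + 20 + 132 = 984
REF1 = 230 / 984 = 0.2337
Base: 411 + 18 + 230 + 173 + 20 = 852
REF3 = 230 / 852 = 0.2700
Difference = 27.00 − 23.37 = 3.63 percentage points

3.6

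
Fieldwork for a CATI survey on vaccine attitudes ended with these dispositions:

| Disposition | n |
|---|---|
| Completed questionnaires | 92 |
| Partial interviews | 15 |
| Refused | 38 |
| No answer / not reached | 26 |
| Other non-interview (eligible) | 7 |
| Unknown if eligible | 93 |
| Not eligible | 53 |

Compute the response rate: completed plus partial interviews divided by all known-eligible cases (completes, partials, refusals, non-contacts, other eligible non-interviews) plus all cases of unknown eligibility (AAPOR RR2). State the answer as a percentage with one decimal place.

39.5%

Num → 92 + 15 = 107
Base → 92 + 15 + 38 + 26 + 7 + 93 = 271
RR2 = 107 / 271 = 0.3948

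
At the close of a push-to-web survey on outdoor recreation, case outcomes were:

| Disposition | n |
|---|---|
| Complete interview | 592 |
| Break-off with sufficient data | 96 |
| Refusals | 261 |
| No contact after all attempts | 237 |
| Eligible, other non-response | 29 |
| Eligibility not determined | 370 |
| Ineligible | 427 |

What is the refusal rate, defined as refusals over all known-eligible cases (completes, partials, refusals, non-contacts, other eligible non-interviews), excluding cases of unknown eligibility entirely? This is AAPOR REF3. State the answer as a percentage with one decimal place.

21.5%

Top = 261
Denominator = 592 + 96 + 261 + 237 + 29 = 1215
REF3 = 261 / 1215 = 0.2148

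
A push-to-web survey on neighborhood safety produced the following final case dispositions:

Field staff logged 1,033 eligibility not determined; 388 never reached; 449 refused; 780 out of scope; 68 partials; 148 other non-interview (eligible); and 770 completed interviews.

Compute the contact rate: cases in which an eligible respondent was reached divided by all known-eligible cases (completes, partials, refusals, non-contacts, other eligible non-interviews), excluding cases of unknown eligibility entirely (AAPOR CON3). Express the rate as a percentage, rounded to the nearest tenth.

Num = 770 + 68 + 449 + 148 = 1435
Base = 770 + 68 + 449 + 388 + 148 = 1823
CON3 = 1435 / 1823 = 0.7872

78.7%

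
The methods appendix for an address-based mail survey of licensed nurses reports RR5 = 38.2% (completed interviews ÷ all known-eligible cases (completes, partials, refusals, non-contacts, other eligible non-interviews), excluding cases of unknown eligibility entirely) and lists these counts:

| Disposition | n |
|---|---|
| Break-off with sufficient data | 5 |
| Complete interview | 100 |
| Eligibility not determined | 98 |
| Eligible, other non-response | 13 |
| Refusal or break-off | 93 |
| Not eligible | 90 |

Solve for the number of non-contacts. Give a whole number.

RR5 = 100 / D = 0.382
D = 100 / 0.382 = 261.8
Remaining denominator categories sum to 211
non-contacts = 261.8 − 211 ≈ 51

51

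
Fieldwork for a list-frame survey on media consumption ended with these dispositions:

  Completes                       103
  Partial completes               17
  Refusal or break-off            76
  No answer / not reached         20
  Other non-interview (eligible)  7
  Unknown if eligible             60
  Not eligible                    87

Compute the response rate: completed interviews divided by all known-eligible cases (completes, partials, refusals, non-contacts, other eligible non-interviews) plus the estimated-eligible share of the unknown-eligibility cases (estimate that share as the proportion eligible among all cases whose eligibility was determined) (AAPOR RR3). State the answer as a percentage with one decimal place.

Numerator → 103
Eligible (known) → 103 + 17 + 76 + 20 + 7 = 223
e = 223 / (223 + 87) = 223 / 310 = 0.7194
Eligible share of unknowns → 0.7194 × 60 = 43.16
Denom → 223 + 43.16 = 266.16
RR3 = 103 / 266.16 = 0.3870

38.7%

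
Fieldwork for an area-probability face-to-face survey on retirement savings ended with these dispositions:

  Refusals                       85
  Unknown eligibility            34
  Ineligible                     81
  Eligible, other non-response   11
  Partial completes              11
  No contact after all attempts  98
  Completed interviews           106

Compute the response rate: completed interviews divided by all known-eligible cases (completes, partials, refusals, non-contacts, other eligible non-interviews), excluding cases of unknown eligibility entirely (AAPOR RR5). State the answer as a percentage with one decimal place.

Top = 106
Denominator = 106 + 11 + 85 + 98 + 11 = 311
RR5 = 106 / 311 = 0.3408

34.1%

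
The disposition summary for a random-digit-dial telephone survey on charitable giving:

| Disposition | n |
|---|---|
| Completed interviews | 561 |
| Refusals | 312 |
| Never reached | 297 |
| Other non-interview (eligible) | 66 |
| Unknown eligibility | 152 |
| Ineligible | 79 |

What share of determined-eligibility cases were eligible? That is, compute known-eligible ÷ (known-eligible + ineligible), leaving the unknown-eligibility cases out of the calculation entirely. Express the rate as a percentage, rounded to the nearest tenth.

Eligible (known) → 561 + 312 + 297 + 66 = 1236
e = 1236 / (1236 + 79) = 1236 / 1315 = 0.9399

94.0%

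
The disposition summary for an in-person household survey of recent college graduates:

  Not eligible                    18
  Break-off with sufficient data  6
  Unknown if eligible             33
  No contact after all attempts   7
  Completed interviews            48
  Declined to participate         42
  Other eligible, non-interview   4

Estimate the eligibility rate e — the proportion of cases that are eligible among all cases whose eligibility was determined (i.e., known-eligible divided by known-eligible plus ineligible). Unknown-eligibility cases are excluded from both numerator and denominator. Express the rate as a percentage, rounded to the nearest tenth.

85.6%

Eligible (known) → 48 + 6 + 42 + 7 + 4 = 107
e = 107 / (107 + 18) = 107 / 125 = 0.8560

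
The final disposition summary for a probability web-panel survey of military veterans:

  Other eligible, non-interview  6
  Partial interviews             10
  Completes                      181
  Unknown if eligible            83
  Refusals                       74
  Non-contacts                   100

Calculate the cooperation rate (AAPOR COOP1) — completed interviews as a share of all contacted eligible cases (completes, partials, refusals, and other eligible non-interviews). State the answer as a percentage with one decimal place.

66.8%

Top = 181
Base = 181 + 10 + 74 + 6 = 271
COOP1 = 181 / 271 = 0.6679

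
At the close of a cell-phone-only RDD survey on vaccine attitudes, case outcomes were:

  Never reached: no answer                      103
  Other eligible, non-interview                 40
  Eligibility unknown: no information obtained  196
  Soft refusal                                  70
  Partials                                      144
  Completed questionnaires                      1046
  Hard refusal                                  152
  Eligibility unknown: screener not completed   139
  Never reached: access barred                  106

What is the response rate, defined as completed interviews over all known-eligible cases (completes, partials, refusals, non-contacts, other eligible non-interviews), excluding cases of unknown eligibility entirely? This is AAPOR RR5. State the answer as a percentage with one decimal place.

63.0%

Declined to participate = 152 + 70 = 222
Never reached = 103 + 106 = 209
Unknown eligibility = 139 + 196 = 335
Num: 1046
Denom: 1046 + 144 + 222 + 209 + 40 = 1661
RR5 = 1046 / 1661 = 0.6297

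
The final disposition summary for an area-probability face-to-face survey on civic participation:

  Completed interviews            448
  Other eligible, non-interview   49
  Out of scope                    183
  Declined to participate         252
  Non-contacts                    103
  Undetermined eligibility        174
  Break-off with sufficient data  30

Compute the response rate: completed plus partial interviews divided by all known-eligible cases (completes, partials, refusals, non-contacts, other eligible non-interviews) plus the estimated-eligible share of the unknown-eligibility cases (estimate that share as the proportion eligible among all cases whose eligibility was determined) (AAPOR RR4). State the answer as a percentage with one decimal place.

46.6%

Num → 448 + 30 = 478
Determined eligible → 448 + 30 + 252 + 103 + 49 = 882
e = 882 / (882 + 183) = 882 / 1065 = 0.8282
Estimated eligible among unknowns → 0.8282 × 174 = 144.11
Denom → 882 + 144.11 = 1026.11
RR4 = 478 / 1026.11 = 0.4658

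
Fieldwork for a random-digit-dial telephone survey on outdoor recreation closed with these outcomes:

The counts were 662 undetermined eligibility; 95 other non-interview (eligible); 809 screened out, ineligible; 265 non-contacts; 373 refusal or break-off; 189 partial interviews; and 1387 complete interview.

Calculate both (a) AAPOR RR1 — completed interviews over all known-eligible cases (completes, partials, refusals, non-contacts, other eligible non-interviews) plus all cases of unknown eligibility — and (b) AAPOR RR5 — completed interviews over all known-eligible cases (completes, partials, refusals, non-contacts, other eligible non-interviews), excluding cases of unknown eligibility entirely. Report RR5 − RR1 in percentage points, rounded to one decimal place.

13.4

Top → 1387
Base → 1387 + 189 + 373 + 265 + 95 + 662 = 2971
RR1 = 1387 / 2971 = 0.4668
Base → 1387 + 189 + 373 + 265 + 95 = 2309
RR5 = 1387 / 2309 = 0.6007
Difference = 60.07 − 46.68 = 13.39 percentage points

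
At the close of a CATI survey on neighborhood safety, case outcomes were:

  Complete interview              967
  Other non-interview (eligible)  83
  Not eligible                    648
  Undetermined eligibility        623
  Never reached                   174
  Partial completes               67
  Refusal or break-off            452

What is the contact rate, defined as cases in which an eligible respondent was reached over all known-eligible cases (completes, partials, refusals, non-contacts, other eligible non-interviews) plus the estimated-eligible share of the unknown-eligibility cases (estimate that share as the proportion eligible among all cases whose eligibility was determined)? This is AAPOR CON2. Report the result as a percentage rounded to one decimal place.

Numerator → 967 + 67 + 452 + 83 = 1569
Known eligible → 967 + 67 + 452 + 174 + 83 = 1743
e = 1743 / (1743 + 648) = 1743 / 2391 = 0.7290
Eligible share of unknowns → 0.7290 × 623 = 454.17
Base → 1743 + 454.17 = 2197.17
CON2 = 1569 / 2197.17 = 0.7141

71.4%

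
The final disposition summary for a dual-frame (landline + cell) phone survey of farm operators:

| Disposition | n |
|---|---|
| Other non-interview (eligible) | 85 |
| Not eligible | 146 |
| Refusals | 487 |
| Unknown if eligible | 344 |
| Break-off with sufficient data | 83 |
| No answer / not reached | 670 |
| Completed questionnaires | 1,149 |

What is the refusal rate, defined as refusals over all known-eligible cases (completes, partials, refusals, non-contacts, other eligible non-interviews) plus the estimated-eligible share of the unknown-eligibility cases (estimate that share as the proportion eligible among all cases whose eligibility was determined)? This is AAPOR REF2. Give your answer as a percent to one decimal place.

17.4%

Num: 487
Known eligible: 1149 + 83 + 487 + 670 + 85 = 2474
e = 2474 / (2474 + 146) = 2474 / 2620 = 0.9443
Eligible share of unknowns: 0.9443 × 344 = 324.84
Denominator: 2474 + 324.84 = 2798.84
REF2 = 487 / 2798.84 = 0.1740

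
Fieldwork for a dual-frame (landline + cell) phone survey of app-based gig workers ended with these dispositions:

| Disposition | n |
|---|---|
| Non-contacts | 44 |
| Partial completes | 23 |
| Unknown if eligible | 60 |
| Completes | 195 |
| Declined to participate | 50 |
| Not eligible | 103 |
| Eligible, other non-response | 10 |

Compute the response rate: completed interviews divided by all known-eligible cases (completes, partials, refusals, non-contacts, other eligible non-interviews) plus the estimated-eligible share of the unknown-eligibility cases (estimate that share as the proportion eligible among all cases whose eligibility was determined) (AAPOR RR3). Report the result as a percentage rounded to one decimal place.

53.1%

Num: 195
Known eligible: 195 + 23 + 50 + 44 + 10 = 322
e = 322 / (322 + 103) = 322 / 425 = 0.7576
Eligible share of unknowns: 0.7576 × 60 = 45.46
Denom: 322 + 45.46 = 367.46
RR3 = 195 / 367.46 = 0.5307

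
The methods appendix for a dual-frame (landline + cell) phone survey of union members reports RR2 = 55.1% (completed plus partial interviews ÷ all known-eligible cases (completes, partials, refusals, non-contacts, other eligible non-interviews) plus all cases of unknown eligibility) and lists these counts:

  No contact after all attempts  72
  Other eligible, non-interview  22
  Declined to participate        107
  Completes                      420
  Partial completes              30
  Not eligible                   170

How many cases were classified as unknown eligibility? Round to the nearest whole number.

Numerator: 420 + 30 = 450
RR2 = 450 / D = 0.551
D = 450 / 0.551 = 816.7
Rest of base = 651
unknown eligibility = 816.7 − 651 ≈ 166

166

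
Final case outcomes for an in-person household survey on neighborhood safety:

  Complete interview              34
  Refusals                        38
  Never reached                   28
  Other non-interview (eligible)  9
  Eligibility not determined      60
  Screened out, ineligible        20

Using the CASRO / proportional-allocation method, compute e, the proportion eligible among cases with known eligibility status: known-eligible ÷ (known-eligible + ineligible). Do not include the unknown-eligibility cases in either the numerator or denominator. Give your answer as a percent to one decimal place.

Known eligible → 34 + 38 + 28 + 9 = 109
e = 109 / (109 + 20) = 109 / 129 = 0.8450

84.5%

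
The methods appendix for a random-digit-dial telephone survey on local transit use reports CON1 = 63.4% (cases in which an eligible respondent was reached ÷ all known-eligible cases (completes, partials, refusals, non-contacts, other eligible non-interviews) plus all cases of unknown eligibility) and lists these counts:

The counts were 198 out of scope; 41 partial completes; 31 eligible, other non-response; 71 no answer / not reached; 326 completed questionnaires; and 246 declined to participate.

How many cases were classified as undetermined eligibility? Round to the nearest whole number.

Numerator → 326 + 41 + 246 + 31 = 644
CON1 = 644 / D = 0.634
D = 644 / 0.634 = 1015.8
Rest of base = 715
undetermined eligibility = 1015.8 − 715 ≈ 301

301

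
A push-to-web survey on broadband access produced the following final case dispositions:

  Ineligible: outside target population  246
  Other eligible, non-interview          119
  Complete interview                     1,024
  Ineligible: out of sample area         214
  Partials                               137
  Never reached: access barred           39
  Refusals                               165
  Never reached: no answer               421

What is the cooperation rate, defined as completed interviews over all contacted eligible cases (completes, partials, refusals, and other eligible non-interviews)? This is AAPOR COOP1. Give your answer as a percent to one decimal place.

70.9%

No contact after all attempts = 421 + 39 = 460
Screened out, ineligible = 246 + 214 = 460
Numerator: 1024
Denominator: 1024 + 137 + 165 + 119 = 1445
COOP1 = 1024 / 1445 = 0.7087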